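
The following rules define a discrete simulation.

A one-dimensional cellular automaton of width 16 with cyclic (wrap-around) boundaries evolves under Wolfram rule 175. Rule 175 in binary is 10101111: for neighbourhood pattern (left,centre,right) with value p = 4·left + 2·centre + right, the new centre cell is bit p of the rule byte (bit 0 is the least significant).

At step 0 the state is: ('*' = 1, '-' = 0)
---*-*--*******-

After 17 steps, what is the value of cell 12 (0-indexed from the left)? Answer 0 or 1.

0) ---*-*--*******-
1) ******-*******--
2) *****-*******--*
3) ****-*******--**
4) ***-*******--***
5) **-*******--****
6) *-*******--*****
7) -*******--******
8) *******--******-
9) ******--******-*
10) *****--******-**
11) ****--******-***
12) ***--******-****
13) **--******-*****
14) *--******-******
15) --******-*******
16) -******-*******-
17) ******-*******--

1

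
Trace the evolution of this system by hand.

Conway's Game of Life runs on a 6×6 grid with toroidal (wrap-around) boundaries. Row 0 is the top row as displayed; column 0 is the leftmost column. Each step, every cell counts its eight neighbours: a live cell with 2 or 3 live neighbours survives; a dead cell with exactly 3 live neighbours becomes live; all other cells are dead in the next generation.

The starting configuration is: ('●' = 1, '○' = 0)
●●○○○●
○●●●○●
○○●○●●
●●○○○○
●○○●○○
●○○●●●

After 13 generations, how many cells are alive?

t=0: ●●○○○●
○●●●○●
○○●○●●
●●○○○○
●○○●○○
●○○●●●
t=1: ○○○○○○
○○○●○○
○○○○●●
●●●●●○
○○●●○○
○○●●○○
t=2: ○○●●○○
○○○○●○
●●○○○●
●●○○○○
○○○○○○
○○●●○○
t=3: ○○●○●○
●●●●●●
○●○○○●
○●○○○●
○●●○○○
○○●●○○
t=4: ●○○○○○
○○○○○○
○○○●○○
○●○○○○
●●○●○○
○○○○○○
t=5: ○○○○○○
○○○○○○
○○○○○○
●●○○○○
●●●○○○
●●○○○○
t=6: ○○○○○○
○○○○○○
○○○○○○
●○●○○○
○○●○○●
●○●○○○
t=7: ○○○○○○
○○○○○○
○○○○○○
○●○○○○
●○●●○●
○●○○○○
t=8: ○○○○○○
○○○○○○
○○○○○○
●●●○○○
●○●○○○
●●●○○○
t=9: ○●○○○○
○○○○○○
○●○○○○
●○●○○○
○○○●○●
●○●○○○
t=10: ○●○○○○
○○○○○○
○●○○○○
●●●○○○
●○●●○●
●●●○○○
t=11: ●●●○○○
○○○○○○
●●●○○○
○○○●○●
○○○●○●
○○○●○●
t=12: ●●●○○○
○○○○○○
●●●○○○
○●○●○●
●○●●○●
○●○●○●
t=13: ●●●○○○
○○○○○○
●●●○○○
○○○●○●
○○○●○●
○○○●○●

12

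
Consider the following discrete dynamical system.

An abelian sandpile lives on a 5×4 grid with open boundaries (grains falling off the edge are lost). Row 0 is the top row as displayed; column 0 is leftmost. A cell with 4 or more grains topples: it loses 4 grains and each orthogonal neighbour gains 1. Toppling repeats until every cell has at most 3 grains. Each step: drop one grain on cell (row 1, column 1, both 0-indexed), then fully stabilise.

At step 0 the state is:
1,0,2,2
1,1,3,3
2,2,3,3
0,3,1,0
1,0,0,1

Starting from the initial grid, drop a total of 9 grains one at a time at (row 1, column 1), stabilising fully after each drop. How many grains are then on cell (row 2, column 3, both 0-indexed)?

[0] 1,0,2,2
1,1,3,3
2,2,3,3
0,3,1,0
1,0,0,1
[1] 1,0,2,2
1,2,3,3
2,2,3,3
0,3,1,0
1,0,0,1
[2] 1,0,2,2
1,3,3,3
2,2,3,3
0,3,1,0
1,0,0,1
[3] 1,1,3,3
2,2,2,1
3,1,2,1
1,0,3,1
1,1,0,1
[4] 1,1,3,3
2,3,2,1
3,1,2,1
1,0,3,1
1,1,0,1
[5] 1,2,3,3
3,0,3,1
3,2,2,1
1,0,3,1
1,1,0,1
[6] 1,2,3,3
3,1,3,1
3,2,2,1
1,0,3,1
1,1,0,1
[7] 1,2,3,3
3,2,3,1
3,2,2,1
1,0,3,1
1,1,0,1
[8] 1,2,3,3
3,3,3,1
3,2,2,1
1,0,3,1
1,1,0,1
[9] 3,1,2,0
2,0,3,3
1,2,1,2
2,2,0,2
1,1,1,1

2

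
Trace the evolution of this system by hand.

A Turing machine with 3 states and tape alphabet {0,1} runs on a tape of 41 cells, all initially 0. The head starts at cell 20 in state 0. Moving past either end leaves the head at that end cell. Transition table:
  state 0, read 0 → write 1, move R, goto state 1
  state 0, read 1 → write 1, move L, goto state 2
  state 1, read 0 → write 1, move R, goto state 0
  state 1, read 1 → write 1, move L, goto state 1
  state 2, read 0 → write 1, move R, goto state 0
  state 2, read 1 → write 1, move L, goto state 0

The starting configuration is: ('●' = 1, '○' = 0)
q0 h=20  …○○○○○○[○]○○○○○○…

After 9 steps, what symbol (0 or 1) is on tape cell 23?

t=0: q0 h=20  …○○○○○○[○]○○○○○○…
t=1: q1 h=21  …○○○○○●[○]○○○○○○…
t=2: q0 h=22  …○○○○●●[○]○○○○○○…
t=3: q1 h=23  …○○○●●●[○]○○○○○○…
t=4: q0 h=24  …○○●●●●[○]○○○○○○…
t=5: q1 h=25  …○●●●●●[○]○○○○○○…
t=6: q0 h=26  …●●●●●●[○]○○○○○○…
t=7: q1 h=27  …●●●●●●[○]○○○○○○…
t=8: q0 h=28  …●●●●●●[○]○○○○○○…
t=9: q1 h=29  …●●●●●●[○]○○○○○○…

1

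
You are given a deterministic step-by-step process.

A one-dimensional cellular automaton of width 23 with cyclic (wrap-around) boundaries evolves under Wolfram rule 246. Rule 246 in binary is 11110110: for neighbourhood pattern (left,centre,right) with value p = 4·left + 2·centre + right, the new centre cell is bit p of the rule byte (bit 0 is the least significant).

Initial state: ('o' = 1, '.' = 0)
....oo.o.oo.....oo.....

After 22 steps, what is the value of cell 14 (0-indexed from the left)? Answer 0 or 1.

0

[0] ....oo.o.oo.....oo.....
[1] ...o.oooo.oo...o.oo....
[2] ..ooo.oooo.oo.ooo.oo...
[3] .o.ooo.oooo.oo.ooo.oo..
[4] ooo.ooo.oooo.oo.ooo.oo.
[5] .ooo.ooo.oooo.oo.ooo.oo
[6] o.ooo.ooo.oooo.oo.ooo.o
[7] oo.ooo.ooo.oooo.oo.ooo.
[8] .oo.ooo.ooo.oooo.oo.ooo
[9] o.oo.ooo.ooo.oooo.oo.oo
[10] oo.oo.ooo.ooo.oooo.oo.o
[11] ooo.oo.ooo.ooo.oooo.oo.
[12] .ooo.oo.ooo.ooo.oooo.oo
[13] o.ooo.oo.ooo.ooo.oooo.o
[14] oo.ooo.oo.ooo.ooo.oooo.
[15] .oo.ooo.oo.ooo.ooo.oooo
[16] o.oo.ooo.oo.ooo.ooo.ooo
[17] oo.oo.ooo.oo.ooo.ooo.oo
[18] ooo.oo.ooo.oo.ooo.ooo.o
[19] oooo.oo.ooo.oo.ooo.ooo.
[20] .oooo.oo.ooo.oo.ooo.ooo
[21] o.oooo.oo.ooo.oo.ooo.oo
[22] oo.oooo.oo.ooo.oo.ooo.o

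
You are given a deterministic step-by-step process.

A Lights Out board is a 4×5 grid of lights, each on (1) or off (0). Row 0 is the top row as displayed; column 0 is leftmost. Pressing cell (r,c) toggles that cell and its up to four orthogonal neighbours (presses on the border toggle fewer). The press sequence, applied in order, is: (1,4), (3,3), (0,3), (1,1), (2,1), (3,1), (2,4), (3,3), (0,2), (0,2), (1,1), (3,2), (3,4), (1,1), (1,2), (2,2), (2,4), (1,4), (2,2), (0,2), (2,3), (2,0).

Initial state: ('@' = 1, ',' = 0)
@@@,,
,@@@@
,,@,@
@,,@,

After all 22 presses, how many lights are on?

k=0  @@@,,
,@@@@
,,@,@
@,,@,
k=1  @@@,@
,@@,,
,,@,,
@,,@,
k=2  @@@,@
,@@,,
,,@@,
@,@,@
k=3  @@,@,
,@@@,
,,@@,
@,@,@
k=4  @,,@,
@,,@,
,@@@,
@,@,@
k=5  @,,@,
@@,@,
@,,@,
@@@,@
k=6  @,,@,
@@,@,
@@,@,
,,,,@
k=7  @,,@,
@@,@@
@@,,@
,,,,,
k=8  @,,@,
@@,@@
@@,@@
,,@@@
k=9  @@@,,
@@@@@
@@,@@
,,@@@
k=10  @,,@,
@@,@@
@@,@@
,,@@@
k=11  @@,@,
,,@@@
@,,@@
,,@@@
k=12  @@,@,
,,@@@
@,@@@
,@,,@
k=13  @@,@,
,,@@@
@,@@,
,@,@,
k=14  @,,@,
@@,@@
@@@@,
,@,@,
k=15  @,@@,
@,@,@
@@,@,
,@,@,
k=16  @,@@,
@,,,@
@,@,,
,@@@,
k=17  @,@@,
@,,,,
@,@@@
,@@@@
k=18  @,@@@
@,,@@
@,@@,
,@@@@
k=19  @,@@@
@,@@@
@@,,,
,@,@@
k=20  @@,,@
@,,@@
@@,,,
,@,@@
k=21  @@,,@
@,,,@
@@@@@
,@,,@
k=22  @@,,@
,,,,@
,,@@@
@@,,@

10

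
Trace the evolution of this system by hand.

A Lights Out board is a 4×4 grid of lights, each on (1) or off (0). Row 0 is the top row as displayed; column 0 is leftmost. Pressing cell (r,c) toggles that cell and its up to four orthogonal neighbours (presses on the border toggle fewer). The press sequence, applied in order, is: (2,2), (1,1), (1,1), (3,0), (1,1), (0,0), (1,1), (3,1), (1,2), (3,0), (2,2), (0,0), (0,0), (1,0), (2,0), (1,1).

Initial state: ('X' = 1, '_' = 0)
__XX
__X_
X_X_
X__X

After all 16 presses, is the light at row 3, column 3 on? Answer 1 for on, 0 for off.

1

[0] __XX
__X_
X_X_
X__X
[1] __XX
____
XX_X
X_XX
[2] _XXX
XXX_
X__X
X_XX
[3] __XX
____
XX_X
X_XX
[4] __XX
____
_X_X
_XXX
[5] _XXX
XXX_
___X
_XXX
[6] X_XX
_XX_
___X
_XXX
[7] XXXX
X___
_X_X
_XXX
[8] XXXX
X___
___X
X__X
[9] XX_X
XXXX
__XX
X__X
[10] XX_X
XXXX
X_XX
_X_X
[11] XX_X
XX_X
XX__
_XXX
[12] ___X
_X_X
XX__
_XXX
[13] XX_X
XX_X
XX__
_XXX
[14] _X_X
___X
_X__
_XXX
[15] _X_X
X__X
X___
XXXX
[16] ___X
_XXX
XX__
XXXX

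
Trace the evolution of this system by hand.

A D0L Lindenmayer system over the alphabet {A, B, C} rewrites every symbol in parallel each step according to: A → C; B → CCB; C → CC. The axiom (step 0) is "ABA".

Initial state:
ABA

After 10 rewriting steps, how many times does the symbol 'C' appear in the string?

3070

gen 0: ABA
gen 1: CCCBC
gen 2: CCCCCCCCBCC
gen 3: CCCCCCCCCCCCCCCCCCBCCCC
gen 4: CCCCCCCCCCCCCCCCCCCCCCCCCCCCCCCCCCCCCCBCCCCCCCC
gen 5: CCCCCCCCCCCCCCCCCCCCCCCCCCCCCCCCCCCCCCCCCCCCCCCCCCCCCCCCCCCCCCCCCCCCCCCCCCCCCCBCCCCCCCCCCCCCCCC
gen 6: CCCCCCCCCCCCCCCCCCCCCCCCCCCCCCCCCCCCCCCCCCCCCCCCCCCCCCCCCC…CCCCCCCCCCCCCCCCCCCCCCCCCBCCCCCCCCCCCCCCCCCCCCCCCCCCCCCCCC  (len 191)
gen 7: CCCCCCCCCCCCCCCCCCCCCCCCCCCCCCCCCCCCCCCCCCCCCCCCCCCCCCCCCC…CCCCCCCCCCCCCCCCCCCCCCCCCCCCCCCCCCCCCCCCCCCCCCCCCCCCCCCCCC  (len 383)
gen 8: CCCCCCCCCCCCCCCCCCCCCCCCCCCCCCCCCCCCCCCCCCCCCCCCCCCCCCCCCC…CCCCCCCCCCCCCCCCCCCCCCCCCCCCCCCCCCCCCCCCCCCCCCCCCCCCCCCCCC  (len 767)
gen 9: CCCCCCCCCCCCCCCCCCCCCCCCCCCCCCCCCCCCCCCCCCCCCCCCCCCCCCCCCC…CCCCCCCCCCCCCCCCCCCCCCCCCCCCCCCCCCCCCCCCCCCCCCCCCCCCCCCCCC  (len 1535)
gen 10: CCCCCCCCCCCCCCCCCCCCCCCCCCCCCCCCCCCCCCCCCCCCCCCCCCCCCCCCCC…CCCCCCCCCCCCCCCCCCCCCCCCCCCCCCCCCCCCCCCCCCCCCCCCCCCCCCCCCC  (len 3071)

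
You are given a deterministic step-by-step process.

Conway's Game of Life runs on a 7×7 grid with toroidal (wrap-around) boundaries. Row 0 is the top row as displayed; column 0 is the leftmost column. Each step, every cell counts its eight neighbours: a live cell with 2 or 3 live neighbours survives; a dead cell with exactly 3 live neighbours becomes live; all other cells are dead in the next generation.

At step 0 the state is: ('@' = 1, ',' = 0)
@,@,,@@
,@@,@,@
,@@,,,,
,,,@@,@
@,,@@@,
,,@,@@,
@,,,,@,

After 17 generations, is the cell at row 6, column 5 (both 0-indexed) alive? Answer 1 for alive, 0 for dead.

t=0: @,@,,@@
,@@,@,@
,@@,,,,
,,,@@,@
@,,@@@,
,,@,@@,
@,,,,@,
t=1: ,,@@@,,
,,,,,,@
,@,,@,,
@@,,,,@
,,@,,,,
,@,,,,,
@,,@,,,
t=2: ,,@@@,,
,,@,@@,
,@,,,@@
@@@,,,,
,,@,,,,
,@@,,,,
,@,@@,,
t=3: ,@,,,,,
,@@,,,@
,,,@@@@
@,@,,,@
@,,@,,,
,@,,,,,
,@,,@,,
t=4: ,@,,,,,
,@@@@,@
,,,@@,,
@@@,,,,
@,@,,,@
@@@,,,,
@@@,,,,
t=5: ,,,,,,,
@@,,@@,
,,,,@@,
@,@,,,@
,,,@,,@
,,,@,,,
,,,,,,,
t=6: ,,,,,,,
,,,,@@@
,,,@@,,
@,,@@,@
@,@@,,@
,,,,,,,
,,,,,,,
t=7: ,,,,,@,
,,,@@@,
@,,,,,,
@@,,,,@
@@@@@@@
,,,,,,,
,,,,,,,
t=8: ,,,,,@,
,,,,@@@
@@,,@@,
,,,@@,,
,,@@@@,
@@@@@@@
,,,,,,,
t=9: ,,,,@@@
@,,,,,,
@,,,,,,
,@,,,,@
@,,,,,,
@@,,,,@
@@@@,,,
t=10: ,,@@@@@
@,,,,@,
@@,,,,@
,@,,,,@
,,,,,,,
,,,,,,@
,,@@@,,
t=11: ,@@,,,@
,,@@,,,
,@,,,@,
,@,,,,@
@,,,,,,
,,,@,,,
,,@,,,@
t=12: @@,,,,,
@,,@,,,
@@,,,,,
,@,,,,@
@,,,,,,
,,,,,,,
@@@@,,,
t=13: ,,,@,,@
,,@,,,@
,@@,,,@
,@,,,,@
@,,,,,,
@,@,,,,
@,@,,,,
t=14: @@@@,,@
,@@@,@@
,@@,,@@
,@@,,,@
@,,,,,@
@,,,,,@
@,@@,,@
t=15: ,,,,,,,
,,,,,,,
,,,,@,,
,,@,,,,
,,,,,@,
,,,,,@,
,,,@,@,
t=16: ,,,,,,,
,,,,,,,
,,,,,,,
,,,,,,,
,,,,,,,
,,,,,@@
,,,,@,,
t=17: ,,,,,,,
,,,,,,,
,,,,,,,
,,,,,,,
,,,,,,,
,,,,,@,
,,,,,@,

1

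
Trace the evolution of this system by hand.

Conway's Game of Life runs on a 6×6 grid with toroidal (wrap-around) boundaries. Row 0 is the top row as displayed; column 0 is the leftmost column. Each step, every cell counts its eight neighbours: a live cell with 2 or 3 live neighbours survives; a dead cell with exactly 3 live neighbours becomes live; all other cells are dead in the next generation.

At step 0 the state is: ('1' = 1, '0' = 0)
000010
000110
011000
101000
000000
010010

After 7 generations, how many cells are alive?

k=0  000010
000110
011000
101000
000000
010010
k=1  000011
001110
011000
001000
010000
000000
k=2  000011
011011
010000
001000
000000
000000
k=3  100111
011111
110100
000000
000000
000000
k=4  110000
000000
110101
000000
000000
000011
k=5  100001
001001
100000
100000
000000
100001
k=6  010010
010001
110001
000000
100001
100001
k=7  010010
011011
010001
010000
100001
010010

13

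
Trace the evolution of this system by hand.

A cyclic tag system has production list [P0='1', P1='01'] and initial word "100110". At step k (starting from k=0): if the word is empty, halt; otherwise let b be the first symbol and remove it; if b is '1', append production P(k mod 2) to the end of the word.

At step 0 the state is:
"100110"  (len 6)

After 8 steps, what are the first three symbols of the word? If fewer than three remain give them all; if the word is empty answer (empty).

k=0  "100110"  (len 6)
k=1  "001101"  (len 6)
k=2  "01101"  (len 5)
k=3  "1101"  (len 4)
k=4  "10101"  (len 5)
k=5  "01011"  (len 5)
k=6  "1011"  (len 4)
k=7  "0111"  (len 4)
k=8  "111"  (len 3)

111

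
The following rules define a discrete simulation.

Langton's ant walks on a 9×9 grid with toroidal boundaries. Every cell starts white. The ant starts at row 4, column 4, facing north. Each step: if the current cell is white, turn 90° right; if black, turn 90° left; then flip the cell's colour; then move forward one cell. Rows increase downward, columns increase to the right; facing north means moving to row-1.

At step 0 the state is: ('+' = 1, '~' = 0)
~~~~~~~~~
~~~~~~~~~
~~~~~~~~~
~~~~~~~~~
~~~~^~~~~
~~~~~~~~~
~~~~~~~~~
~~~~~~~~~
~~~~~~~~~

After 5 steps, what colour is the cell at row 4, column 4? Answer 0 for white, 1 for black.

0

gen 0: ~~~~~~~~~
~~~~~~~~~
~~~~~~~~~
~~~~~~~~~
~~~~^~~~~
~~~~~~~~~
~~~~~~~~~
~~~~~~~~~
~~~~~~~~~
gen 1: ~~~~~~~~~
~~~~~~~~~
~~~~~~~~~
~~~~~~~~~
~~~~+>~~~
~~~~~~~~~
~~~~~~~~~
~~~~~~~~~
~~~~~~~~~
gen 2: ~~~~~~~~~
~~~~~~~~~
~~~~~~~~~
~~~~~~~~~
~~~~++~~~
~~~~~v~~~
~~~~~~~~~
~~~~~~~~~
~~~~~~~~~
gen 3: ~~~~~~~~~
~~~~~~~~~
~~~~~~~~~
~~~~~~~~~
~~~~++~~~
~~~~<+~~~
~~~~~~~~~
~~~~~~~~~
~~~~~~~~~
gen 4: ~~~~~~~~~
~~~~~~~~~
~~~~~~~~~
~~~~~~~~~
~~~~^+~~~
~~~~++~~~
~~~~~~~~~
~~~~~~~~~
~~~~~~~~~
gen 5: ~~~~~~~~~
~~~~~~~~~
~~~~~~~~~
~~~~~~~~~
~~~<~+~~~
~~~~++~~~
~~~~~~~~~
~~~~~~~~~
~~~~~~~~~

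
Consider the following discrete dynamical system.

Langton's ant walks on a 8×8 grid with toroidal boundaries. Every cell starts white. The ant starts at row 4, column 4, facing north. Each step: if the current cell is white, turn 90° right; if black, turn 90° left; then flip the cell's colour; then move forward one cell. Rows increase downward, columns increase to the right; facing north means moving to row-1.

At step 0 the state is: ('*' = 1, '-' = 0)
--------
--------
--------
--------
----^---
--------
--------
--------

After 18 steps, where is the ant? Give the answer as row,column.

5,3

k=0  --------
--------
--------
--------
----^---
--------
--------
--------
k=1  --------
--------
--------
--------
----*>--
--------
--------
--------
k=2  --------
--------
--------
--------
----**--
-----v--
--------
--------
k=3  --------
--------
--------
--------
----**--
----<*--
--------
--------
k=4  --------
--------
--------
--------
----^*--
----**--
--------
--------
k=5  --------
--------
--------
--------
---<-*--
----**--
--------
--------
k=6  --------
--------
--------
---^----
---*-*--
----**--
--------
--------
k=7  --------
--------
--------
---*>---
---*-*--
----**--
--------
--------
k=8  --------
--------
--------
---**---
---*v*--
----**--
--------
--------
k=9  --------
--------
--------
---**---
---<**--
----**--
--------
--------
k=10  --------
--------
--------
---**---
----**--
---v**--
--------
--------
k=11  --------
--------
--------
---**---
----**--
--<***--
--------
--------
k=12  --------
--------
--------
---**---
--^-**--
--****--
--------
--------
k=13  --------
--------
--------
---**---
--*>**--
--****--
--------
--------
k=14  --------
--------
--------
---**---
--****--
--*v**--
--------
--------
k=15  --------
--------
--------
---**---
--****--
--*->*--
--------
--------
k=16  --------
--------
--------
---**---
--**^*--
--*--*--
--------
--------
k=17  --------
--------
--------
---**---
--*<-*--
--*--*--
--------
--------
k=18  --------
--------
--------
---**---
--*--*--
--*v-*--
--------
--------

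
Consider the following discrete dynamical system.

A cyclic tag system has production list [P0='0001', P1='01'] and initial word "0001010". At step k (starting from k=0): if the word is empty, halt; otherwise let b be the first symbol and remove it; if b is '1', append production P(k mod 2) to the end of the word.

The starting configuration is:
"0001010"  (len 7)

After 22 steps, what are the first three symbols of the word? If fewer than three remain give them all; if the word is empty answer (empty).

100

k=0  "0001010"  (len 7)
k=1  "001010"  (len 6)
k=2  "01010"  (len 5)
k=3  "1010"  (len 4)
k=4  "01001"  (len 5)
k=5  "1001"  (len 4)
k=6  "00101"  (len 5)
k=7  "0101"  (len 4)
k=8  "101"  (len 3)
k=9  "010001"  (len 6)
k=10  "10001"  (len 5)
k=11  "00010001"  (len 8)
k=12  "0010001"  (len 7)
k=13  "010001"  (len 6)
k=14  "10001"  (len 5)
k=15  "00010001"  (len 8)
k=16  "0010001"  (len 7)
k=17  "010001"  (len 6)
k=18  "10001"  (len 5)
k=19  "00010001"  (len 8)
k=20  "0010001"  (len 7)
k=21  "010001"  (len 6)
k=22  "10001"  (len 5)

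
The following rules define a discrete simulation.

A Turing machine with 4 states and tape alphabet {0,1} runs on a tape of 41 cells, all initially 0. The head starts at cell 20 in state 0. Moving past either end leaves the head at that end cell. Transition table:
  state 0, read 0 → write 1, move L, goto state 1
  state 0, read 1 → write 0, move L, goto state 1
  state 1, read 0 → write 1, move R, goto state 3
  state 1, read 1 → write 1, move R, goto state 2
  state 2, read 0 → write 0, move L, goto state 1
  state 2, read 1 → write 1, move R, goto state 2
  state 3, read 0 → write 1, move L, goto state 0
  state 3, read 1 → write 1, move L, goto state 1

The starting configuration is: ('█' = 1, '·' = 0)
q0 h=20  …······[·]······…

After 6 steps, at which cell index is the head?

20

t=0: q0 h=20  …······[·]······…
t=1: q1 h=19  …······[·]█·····…
t=2: q3 h=20  …·····█[█]······…
t=3: q1 h=19  …······[█]█·····…
t=4: q2 h=20  …·····█[█]······…
t=5: q2 h=21  …····██[·]······…
t=6: q1 h=20  …·····█[█]······…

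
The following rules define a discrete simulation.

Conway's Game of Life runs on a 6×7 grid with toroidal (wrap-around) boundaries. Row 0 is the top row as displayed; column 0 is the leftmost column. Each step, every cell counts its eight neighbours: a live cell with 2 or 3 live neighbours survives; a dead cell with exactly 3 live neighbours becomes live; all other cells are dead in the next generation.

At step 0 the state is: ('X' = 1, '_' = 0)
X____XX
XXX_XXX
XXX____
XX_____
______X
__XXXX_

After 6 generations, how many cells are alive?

t=0: X____XX
XXX_XXX
XXX____
XX_____
______X
__XXXX_
t=1: _______
__XXX__
___X_X_
__X___X
XXXXXXX
X__XX__
t=2: __X____
__XXX__
_____X_
_______
_______
X______
t=3: _XX____
__XXX__
___XX__
_______
_______
_______
t=4: _XX____
_X__X__
__X_X__
_______
_______
_______
t=5: _XX____
_X_____
___X___
_______
_______
_______
t=6: _XX____
_X_____
_______
_______
_______
_______

3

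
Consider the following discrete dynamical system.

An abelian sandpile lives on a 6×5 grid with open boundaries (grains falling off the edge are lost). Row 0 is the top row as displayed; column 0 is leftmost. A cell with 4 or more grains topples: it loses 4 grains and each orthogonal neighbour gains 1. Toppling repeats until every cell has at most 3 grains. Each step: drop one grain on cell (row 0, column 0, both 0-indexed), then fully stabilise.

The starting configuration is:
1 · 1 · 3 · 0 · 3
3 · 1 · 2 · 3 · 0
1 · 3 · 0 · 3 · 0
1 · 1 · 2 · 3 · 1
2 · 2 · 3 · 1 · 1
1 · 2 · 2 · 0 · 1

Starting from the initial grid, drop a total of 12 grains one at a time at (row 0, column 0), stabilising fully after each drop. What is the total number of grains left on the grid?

gen 0: 1 · 1 · 3 · 0 · 3
3 · 1 · 2 · 3 · 0
1 · 3 · 0 · 3 · 0
1 · 1 · 2 · 3 · 1
2 · 2 · 3 · 1 · 1
1 · 2 · 2 · 0 · 1
gen 1: 2 · 1 · 3 · 0 · 3
3 · 1 · 2 · 3 · 0
1 · 3 · 0 · 3 · 0
1 · 1 · 2 · 3 · 1
2 · 2 · 3 · 1 · 1
1 · 2 · 2 · 0 · 1
gen 2: 3 · 1 · 3 · 0 · 3
3 · 1 · 2 · 3 · 0
1 · 3 · 0 · 3 · 0
1 · 1 · 2 · 3 · 1
2 · 2 · 3 · 1 · 1
1 · 2 · 2 · 0 · 1
gen 3: 1 · 2 · 3 · 0 · 3
0 · 2 · 2 · 3 · 0
2 · 3 · 0 · 3 · 0
1 · 1 · 2 · 3 · 1
2 · 2 · 3 · 1 · 1
1 · 2 · 2 · 0 · 1
gen 4: 2 · 2 · 3 · 0 · 3
0 · 2 · 2 · 3 · 0
2 · 3 · 0 · 3 · 0
1 · 1 · 2 · 3 · 1
2 · 2 · 3 · 1 · 1
1 · 2 · 2 · 0 · 1
gen 5: 3 · 2 · 3 · 0 · 3
0 · 2 · 2 · 3 · 0
2 · 3 · 0 · 3 · 0
1 · 1 · 2 · 3 · 1
2 · 2 · 3 · 1 · 1
1 · 2 · 2 · 0 · 1
gen 6: 0 · 3 · 3 · 0 · 3
1 · 2 · 2 · 3 · 0
2 · 3 · 0 · 3 · 0
1 · 1 · 2 · 3 · 1
2 · 2 · 3 · 1 · 1
1 · 2 · 2 · 0 · 1
gen 7: 1 · 3 · 3 · 0 · 3
1 · 2 · 2 · 3 · 0
2 · 3 · 0 · 3 · 0
1 · 1 · 2 · 3 · 1
2 · 2 · 3 · 1 · 1
1 · 2 · 2 · 0 · 1
gen 8: 2 · 3 · 3 · 0 · 3
1 · 2 · 2 · 3 · 0
2 · 3 · 0 · 3 · 0
1 · 1 · 2 · 3 · 1
2 · 2 · 3 · 1 · 1
1 · 2 · 2 · 0 · 1
gen 9: 3 · 3 · 3 · 0 · 3
1 · 2 · 2 · 3 · 0
2 · 3 · 0 · 3 · 0
1 · 1 · 2 · 3 · 1
2 · 2 · 3 · 1 · 1
1 · 2 · 2 · 0 · 1
gen 10: 1 · 1 · 0 · 1 · 3
2 · 3 · 3 · 3 · 0
2 · 3 · 0 · 3 · 0
1 · 1 · 2 · 3 · 1
2 · 2 · 3 · 1 · 1
1 · 2 · 2 · 0 · 1
gen 11: 2 · 1 · 0 · 1 · 3
2 · 3 · 3 · 3 · 0
2 · 3 · 0 · 3 · 0
1 · 1 · 2 · 3 · 1
2 · 2 · 3 · 1 · 1
1 · 2 · 2 · 0 · 1
gen 12: 3 · 1 · 0 · 1 · 3
2 · 3 · 3 · 3 · 0
2 · 3 · 0 · 3 · 0
1 · 1 · 2 · 3 · 1
2 · 2 · 3 · 1 · 1
1 · 2 · 2 · 0 · 1

50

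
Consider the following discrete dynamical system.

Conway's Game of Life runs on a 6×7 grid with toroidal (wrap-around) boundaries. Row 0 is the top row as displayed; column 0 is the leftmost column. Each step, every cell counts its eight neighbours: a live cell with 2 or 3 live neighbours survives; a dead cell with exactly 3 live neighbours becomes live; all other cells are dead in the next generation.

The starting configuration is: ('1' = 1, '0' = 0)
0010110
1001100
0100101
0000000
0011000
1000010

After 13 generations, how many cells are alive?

14

gen 0: 0010110
1001100
0100101
0000000
0011000
1000010
gen 1: 0100010
1110001
1001110
0011000
0000000
0110011
gen 2: 0000010
0011000
1000110
0011000
0101000
1110011
gen 3: 1001110
0001011
0100100
0111000
0001101
1110111
gen 4: 0000000
1011001
1100110
1100010
0000001
0110000
gen 5: 1001000
1011111
0001110
0100110
0010001
0000000
gen 6: 1111010
1110000
1100000
0010001
0000010
0000000
gen 7: 1001001
0001000
0000001
1100001
0000000
0110101
gen 8: 1101111
1000001
0000001
1000001
0010011
0111011
gen 9: 0001000
0100100
0000010
1000000
0011100
0000000
gen 10: 0000000
0000100
0000000
0001100
0001000
0010100
gen 11: 0001000
0000000
0001100
0001100
0010000
0001000
gen 12: 0000000
0001100
0001100
0010100
0010100
0011000
gen 13: 0010100
0001100
0010010
0010110
0110100
0011000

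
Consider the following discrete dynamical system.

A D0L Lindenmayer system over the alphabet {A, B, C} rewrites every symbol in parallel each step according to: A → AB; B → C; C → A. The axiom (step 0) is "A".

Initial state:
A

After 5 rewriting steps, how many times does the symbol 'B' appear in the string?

3

gen 0: A
gen 1: AB
gen 2: ABC
gen 3: ABCA
gen 4: ABCAAB
gen 5: ABCAABABC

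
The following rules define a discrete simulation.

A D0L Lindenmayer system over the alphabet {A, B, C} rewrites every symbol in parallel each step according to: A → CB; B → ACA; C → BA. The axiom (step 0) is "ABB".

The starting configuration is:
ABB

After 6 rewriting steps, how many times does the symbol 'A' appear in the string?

185

gen 0: ABB
gen 1: CBACAACA
gen 2: BAACACBBACBCBBACB
gen 3: ACACBCBBACBBAACAACACBBAACABAACAACACBBAACA
gen 4: CBBACBBAACABAACAACACBBAACAACACBCBBACBCBBACBBAACAACACBCBBACBACACBCBBACBCBBACBBAACAACACBCBBACB
gen 5: BAACAACACBBAACAACACBCBBACBACACBCBBACBCBBACBBAACAACACBCBBAC…BBAACABAACAACACBBAACAACACBCBBACBCBBACBBAACABAACAACACBBAACA  (len 215)
gen 6: ACACBCBBACBCBBACBBAACAACACBCBBACBCBBACBBAACABAACAACACBBAAC…AACAACACBBAACAACACBCBBACBACACBCBBACBCBBACBBAACAACACBCBBACB  (len 491)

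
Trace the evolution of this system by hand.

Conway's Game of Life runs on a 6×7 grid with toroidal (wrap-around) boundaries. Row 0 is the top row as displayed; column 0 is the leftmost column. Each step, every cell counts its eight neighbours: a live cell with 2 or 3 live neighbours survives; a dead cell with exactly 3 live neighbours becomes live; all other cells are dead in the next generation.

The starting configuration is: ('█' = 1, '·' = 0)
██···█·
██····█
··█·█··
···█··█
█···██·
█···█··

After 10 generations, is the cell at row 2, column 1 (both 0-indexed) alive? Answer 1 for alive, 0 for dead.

t=0: ██···█·
██····█
··█·█··
···█··█
█···██·
█···█··
t=1: ·····█·
··█··██
·███·██
···█··█
█··███·
█···█··
t=2: ····██·
████···
·█·█···
·█·····
█··█·█·
···█···
t=3: ·█··█··
██·█···
···█···
██··█··
··█·█··
···█·██
t=4: ·█·████
██·██··
···██··
·██·█··
███·█·█
··██·█·
t=5: ·█····█
██····█
█····█·
····█··
█···█·█
·······
t=6: ·█····█
·█···█·
██···█·
█···█··
·····█·
·····██
t=7: ······█
·██··█·
██··██·
██··██·
····██·
█····██
t=8: ·█·····
·██·██·
···█···
██·█···
·█·····
█···█··
t=9: ██████·
·████··
█··█···
██·····
·██····
██·····
t=10: ·····██
·····██
█··██··
█······
··█····
····█·█

0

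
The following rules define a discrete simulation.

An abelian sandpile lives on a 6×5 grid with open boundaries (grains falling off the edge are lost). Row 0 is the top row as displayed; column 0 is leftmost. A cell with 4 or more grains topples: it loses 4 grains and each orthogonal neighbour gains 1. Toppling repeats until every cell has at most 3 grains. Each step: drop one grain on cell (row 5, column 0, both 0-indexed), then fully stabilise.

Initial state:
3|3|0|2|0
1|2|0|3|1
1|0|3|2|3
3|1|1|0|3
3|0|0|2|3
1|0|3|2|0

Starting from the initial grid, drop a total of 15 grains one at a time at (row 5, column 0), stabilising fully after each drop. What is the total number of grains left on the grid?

0) 3|3|0|2|0
1|2|0|3|1
1|0|3|2|3
3|1|1|0|3
3|0|0|2|3
1|0|3|2|0
1) 3|3|0|2|0
1|2|0|3|1
1|0|3|2|3
3|1|1|0|3
3|0|0|2|3
2|0|3|2|0
2) 3|3|0|2|0
1|2|0|3|1
1|0|3|2|3
3|1|1|0|3
3|0|0|2|3
3|0|3|2|0
3) 3|3|0|2|0
1|2|0|3|1
2|0|3|2|3
0|2|1|0|3
1|1|0|2|3
1|1|3|2|0
4) 3|3|0|2|0
1|2|0|3|1
2|0|3|2|3
0|2|1|0|3
1|1|0|2|3
2|1|3|2|0
5) 3|3|0|2|0
1|2|0|3|1
2|0|3|2|3
0|2|1|0|3
1|1|0|2|3
3|1|3|2|0
6) 3|3|0|2|0
1|2|0|3|1
2|0|3|2|3
0|2|1|0|3
2|1|0|2|3
0|2|3|2|0
7) 3|3|0|2|0
1|2|0|3|1
2|0|3|2|3
0|2|1|0|3
2|1|0|2|3
1|2|3|2|0
8) 3|3|0|2|0
1|2|0|3|1
2|0|3|2|3
0|2|1|0|3
2|1|0|2|3
2|2|3|2|0
9) 3|3|0|2|0
1|2|0|3|1
2|0|3|2|3
0|2|1|0|3
2|1|0|2|3
3|2|3|2|0
10) 3|3|0|2|0
1|2|0|3|1
2|0|3|2|3
0|2|1|0|3
3|1|0|2|3
0|3|3|2|0
11) 3|3|0|2|0
1|2|0|3|1
2|0|3|2|3
0|2|1|0|3
3|1|0|2|3
1|3|3|2|0
12) 3|3|0|2|0
1|2|0|3|1
2|0|3|2|3
0|2|1|0|3
3|1|0|2|3
2|3|3|2|0
13) 3|3|0|2|0
1|2|0|3|1
2|0|3|2|3
0|2|1|0|3
3|1|0|2|3
3|3|3|2|0
14) 3|3|0|2|0
1|2|0|3|1
2|0|3|2|3
1|2|1|0|3
0|3|1|2|3
2|1|0|3|0
15) 3|3|0|2|0
1|2|0|3|1
2|0|3|2|3
1|2|1|0|3
0|3|1|2|3
3|1|0|3|0

48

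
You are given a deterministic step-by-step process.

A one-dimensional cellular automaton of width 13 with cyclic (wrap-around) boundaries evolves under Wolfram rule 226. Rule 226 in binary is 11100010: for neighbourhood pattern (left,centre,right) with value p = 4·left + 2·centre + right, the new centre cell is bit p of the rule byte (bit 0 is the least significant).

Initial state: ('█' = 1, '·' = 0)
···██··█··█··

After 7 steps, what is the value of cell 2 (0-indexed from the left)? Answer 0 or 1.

0

gen 0: ···██··█··█··
gen 1: ··█·█·█··█···
gen 2: ·█·█·█··█····
gen 3: █·█·█··█·····
gen 4: ·█·█··█·····█
gen 5: █·█··█·····█·
gen 6: ·█··█·····█·█
gen 7: █··█·····█·█·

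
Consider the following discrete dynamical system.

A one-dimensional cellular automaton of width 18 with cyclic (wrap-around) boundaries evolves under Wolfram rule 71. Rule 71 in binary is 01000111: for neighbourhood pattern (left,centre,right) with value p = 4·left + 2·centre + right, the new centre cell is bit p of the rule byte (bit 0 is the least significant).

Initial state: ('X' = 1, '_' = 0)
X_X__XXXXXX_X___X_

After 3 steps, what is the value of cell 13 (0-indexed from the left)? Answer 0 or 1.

0

gen 0: X_X__XXXXXX_X___X_
gen 1: X_X_X_____X_X_XXX_
gen 2: X_X_X_XXXXX_X___X_
gen 3: X_X_X_____X_X_XXX_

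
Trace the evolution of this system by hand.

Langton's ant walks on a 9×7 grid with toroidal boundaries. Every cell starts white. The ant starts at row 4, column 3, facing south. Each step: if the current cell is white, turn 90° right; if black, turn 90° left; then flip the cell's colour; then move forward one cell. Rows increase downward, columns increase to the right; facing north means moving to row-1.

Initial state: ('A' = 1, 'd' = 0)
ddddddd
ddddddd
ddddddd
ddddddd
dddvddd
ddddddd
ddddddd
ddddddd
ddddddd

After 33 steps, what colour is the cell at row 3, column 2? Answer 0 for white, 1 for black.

gen 0: ddddddd
ddddddd
ddddddd
ddddddd
dddvddd
ddddddd
ddddddd
ddddddd
ddddddd
gen 1: ddddddd
ddddddd
ddddddd
ddddddd
dd<Addd
ddddddd
ddddddd
ddddddd
ddddddd
gen 2: ddddddd
ddddddd
ddddddd
dd^dddd
ddAAddd
ddddddd
ddddddd
ddddddd
ddddddd
gen 3: ddddddd
ddddddd
ddddddd
ddA>ddd
ddAAddd
ddddddd
ddddddd
ddddddd
ddddddd
gen 4: ddddddd
ddddddd
ddddddd
ddAAddd
ddAvddd
ddddddd
ddddddd
ddddddd
ddddddd
gen 5: ddddddd
ddddddd
ddddddd
ddAAddd
ddAd>dd
ddddddd
ddddddd
ddddddd
ddddddd
gen 6: ddddddd
ddddddd
ddddddd
ddAAddd
ddAdAdd
ddddvdd
ddddddd
ddddddd
ddddddd
gen 7: ddddddd
ddddddd
ddddddd
ddAAddd
ddAdAdd
ddd<Add
ddddddd
ddddddd
ddddddd
gen 8: ddddddd
ddddddd
ddddddd
ddAAddd
ddA^Add
dddAAdd
ddddddd
ddddddd
ddddddd
gen 9: ddddddd
ddddddd
ddddddd
ddAAddd
ddAA>dd
dddAAdd
ddddddd
ddddddd
ddddddd
gen 10: ddddddd
ddddddd
ddddddd
ddAA^dd
ddAAddd
dddAAdd
ddddddd
ddddddd
ddddddd
gen 11: ddddddd
ddddddd
ddddddd
ddAAA>d
ddAAddd
dddAAdd
ddddddd
ddddddd
ddddddd
gen 12: ddddddd
ddddddd
ddddddd
ddAAAAd
ddAAdvd
dddAAdd
ddddddd
ddddddd
ddddddd
gen 13: ddddddd
ddddddd
ddddddd
ddAAAAd
ddAA<Ad
dddAAdd
ddddddd
ddddddd
ddddddd
gen 14: ddddddd
ddddddd
ddddddd
ddAA^Ad
ddAAAAd
dddAAdd
ddddddd
ddddddd
ddddddd
gen 15: ddddddd
ddddddd
ddddddd
ddA<dAd
ddAAAAd
dddAAdd
ddddddd
ddddddd
ddddddd
gen 16: ddddddd
ddddddd
ddddddd
ddAddAd
ddAvAAd
dddAAdd
ddddddd
ddddddd
ddddddd
gen 17: ddddddd
ddddddd
ddddddd
ddAddAd
ddAd>Ad
dddAAdd
ddddddd
ddddddd
ddddddd
gen 18: ddddddd
ddddddd
ddddddd
ddAd^Ad
ddAddAd
dddAAdd
ddddddd
ddddddd
ddddddd
gen 19: ddddddd
ddddddd
ddddddd
ddAdA>d
ddAddAd
dddAAdd
ddddddd
ddddddd
ddddddd
gen 20: ddddddd
ddddddd
ddddd^d
ddAdAdd
ddAddAd
dddAAdd
ddddddd
ddddddd
ddddddd
gen 21: ddddddd
ddddddd
dddddA>
ddAdAdd
ddAddAd
dddAAdd
ddddddd
ddddddd
ddddddd
gen 22: ddddddd
ddddddd
dddddAA
ddAdAdv
ddAddAd
dddAAdd
ddddddd
ddddddd
ddddddd
gen 23: ddddddd
ddddddd
dddddAA
ddAdA<A
ddAddAd
dddAAdd
ddddddd
ddddddd
ddddddd
gen 24: ddddddd
ddddddd
ddddd^A
ddAdAAA
ddAddAd
dddAAdd
ddddddd
ddddddd
ddddddd
gen 25: ddddddd
ddddddd
dddd<dA
ddAdAAA
ddAddAd
dddAAdd
ddddddd
ddddddd
ddddddd
gen 26: ddddddd
dddd^dd
ddddAdA
ddAdAAA
ddAddAd
dddAAdd
ddddddd
ddddddd
ddddddd
gen 27: ddddddd
ddddA>d
ddddAdA
ddAdAAA
ddAddAd
dddAAdd
ddddddd
ddddddd
ddddddd
gen 28: ddddddd
ddddAAd
ddddAvA
ddAdAAA
ddAddAd
dddAAdd
ddddddd
ddddddd
ddddddd
gen 29: ddddddd
ddddAAd
dddd<AA
ddAdAAA
ddAddAd
dddAAdd
ddddddd
ddddddd
ddddddd
gen 30: ddddddd
ddddAAd
dddddAA
ddAdvAA
ddAddAd
dddAAdd
ddddddd
ddddddd
ddddddd
gen 31: ddddddd
ddddAAd
dddddAA
ddAdd>A
ddAddAd
dddAAdd
ddddddd
ddddddd
ddddddd
gen 32: ddddddd
ddddAAd
ddddd^A
ddAdddA
ddAddAd
dddAAdd
ddddddd
ddddddd
ddddddd
gen 33: ddddddd
ddddAAd
dddd<dA
ddAdddA
ddAddAd
dddAAdd
ddddddd
ddddddd
ddddddd

1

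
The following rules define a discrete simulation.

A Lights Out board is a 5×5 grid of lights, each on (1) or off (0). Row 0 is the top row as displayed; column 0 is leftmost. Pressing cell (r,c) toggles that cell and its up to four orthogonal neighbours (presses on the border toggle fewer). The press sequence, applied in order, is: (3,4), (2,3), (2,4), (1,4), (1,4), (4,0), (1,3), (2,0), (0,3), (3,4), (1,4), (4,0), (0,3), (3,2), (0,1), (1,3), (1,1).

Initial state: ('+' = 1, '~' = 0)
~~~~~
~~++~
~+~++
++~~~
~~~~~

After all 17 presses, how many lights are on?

step 0: ~~~~~
~~++~
~+~++
++~~~
~~~~~
step 1: ~~~~~
~~++~
~+~+~
++~++
~~~~+
step 2: ~~~~~
~~+~~
~++~+
++~~+
~~~~+
step 3: ~~~~~
~~+~+
~+++~
++~~~
~~~~+
step 4: ~~~~+
~~++~
~++++
++~~~
~~~~+
step 5: ~~~~~
~~+~+
~+++~
++~~~
~~~~+
step 6: ~~~~~
~~+~+
~+++~
~+~~~
++~~+
step 7: ~~~+~
~~~+~
~++~~
~+~~~
++~~+
step 8: ~~~+~
+~~+~
+~+~~
++~~~
++~~+
step 9: ~~+~+
+~~~~
+~+~~
++~~~
++~~+
step 10: ~~+~+
+~~~~
+~+~+
++~++
++~~~
step 11: ~~+~~
+~~++
+~+~~
++~++
++~~~
step 12: ~~+~~
+~~++
+~+~~
~+~++
~~~~~
step 13: ~~~++
+~~~+
+~+~~
~+~++
~~~~~
step 14: ~~~++
+~~~+
+~~~~
~~+~+
~~+~~
step 15: +++++
++~~+
+~~~~
~~+~+
~~+~~
step 16: +++~+
++++~
+~~+~
~~+~+
~~+~~
step 17: +~+~+
~~~+~
++~+~
~~+~+
~~+~~

10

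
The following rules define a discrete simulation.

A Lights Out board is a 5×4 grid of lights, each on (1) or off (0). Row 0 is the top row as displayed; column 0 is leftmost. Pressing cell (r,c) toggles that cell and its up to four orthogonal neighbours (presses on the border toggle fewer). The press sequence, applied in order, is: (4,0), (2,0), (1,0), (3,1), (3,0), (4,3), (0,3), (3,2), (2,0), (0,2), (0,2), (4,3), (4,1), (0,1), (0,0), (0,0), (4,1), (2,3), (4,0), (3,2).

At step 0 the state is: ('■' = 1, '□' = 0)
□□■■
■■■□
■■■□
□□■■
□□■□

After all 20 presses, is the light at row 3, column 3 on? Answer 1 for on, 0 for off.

gen 0: □□■■
■■■□
■■■□
□□■■
□□■□
gen 1: □□■■
■■■□
■■■□
■□■■
■■■□
gen 2: □□■■
□■■□
□□■□
□□■■
■■■□
gen 3: ■□■■
■□■□
■□■□
□□■■
■■■□
gen 4: ■□■■
■□■□
■■■□
■■□■
■□■□
gen 5: ■□■■
■□■□
□■■□
□□□■
□□■□
gen 6: ■□■■
■□■□
□■■□
□□□□
□□□■
gen 7: ■□□□
■□■■
□■■□
□□□□
□□□■
gen 8: ■□□□
■□■■
□■□□
□■■■
□□■■
gen 9: ■□□□
□□■■
■□□□
■■■■
□□■■
gen 10: ■■■■
□□□■
■□□□
■■■■
□□■■
gen 11: ■□□□
□□■■
■□□□
■■■■
□□■■
gen 12: ■□□□
□□■■
■□□□
■■■□
□□□□
gen 13: ■□□□
□□■■
■□□□
■□■□
■■■□
gen 14: □■■□
□■■■
■□□□
■□■□
■■■□
gen 15: ■□■□
■■■■
■□□□
■□■□
■■■□
gen 16: □■■□
□■■■
■□□□
■□■□
■■■□
gen 17: □■■□
□■■■
■□□□
■■■□
□□□□
gen 18: □■■□
□■■□
■□■■
■■■■
□□□□
gen 19: □■■□
□■■□
■□■■
□■■■
■■□□
gen 20: □■■□
□■■□
■□□■
□□□□
■■■□

0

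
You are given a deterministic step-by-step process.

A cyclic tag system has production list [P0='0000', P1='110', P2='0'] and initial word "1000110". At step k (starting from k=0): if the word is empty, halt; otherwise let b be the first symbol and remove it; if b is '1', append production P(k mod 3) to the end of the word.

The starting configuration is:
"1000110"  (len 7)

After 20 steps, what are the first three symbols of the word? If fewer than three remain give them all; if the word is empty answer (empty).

(empty)

0) "1000110"  (len 7)
1) "0001100000"  (len 10)
2) "001100000"  (len 9)
3) "01100000"  (len 8)
4) "1100000"  (len 7)
5) "100000110"  (len 9)
6) "000001100"  (len 9)
7) "00001100"  (len 8)
8) "0001100"  (len 7)
9) "001100"  (len 6)
10) "01100"  (len 5)
11) "1100"  (len 4)
12) "1000"  (len 4)
13) "0000000"  (len 7)
14) "000000"  (len 6)
15) "00000"  (len 5)
16) "0000"  (len 4)
17) "000"  (len 3)
18) "00"  (len 2)
19) "0"  (len 1)
20) (halted — word empty)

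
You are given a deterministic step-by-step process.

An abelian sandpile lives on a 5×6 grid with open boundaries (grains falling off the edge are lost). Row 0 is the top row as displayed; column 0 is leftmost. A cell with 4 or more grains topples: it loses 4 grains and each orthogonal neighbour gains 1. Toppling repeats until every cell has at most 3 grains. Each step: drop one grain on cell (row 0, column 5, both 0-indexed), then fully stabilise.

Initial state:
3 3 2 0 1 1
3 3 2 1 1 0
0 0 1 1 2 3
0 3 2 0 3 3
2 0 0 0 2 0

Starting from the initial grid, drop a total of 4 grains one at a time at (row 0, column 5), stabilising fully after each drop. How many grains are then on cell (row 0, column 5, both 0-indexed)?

1

[0] 3 3 2 0 1 1
3 3 2 1 1 0
0 0 1 1 2 3
0 3 2 0 3 3
2 0 0 0 2 0
[1] 3 3 2 0 1 2
3 3 2 1 1 0
0 0 1 1 2 3
0 3 2 0 3 3
2 0 0 0 2 0
[2] 3 3 2 0 1 3
3 3 2 1 1 0
0 0 1 1 2 3
0 3 2 0 3 3
2 0 0 0 2 0
[3] 3 3 2 0 2 0
3 3 2 1 1 1
0 0 1 1 2 3
0 3 2 0 3 3
2 0 0 0 2 0
[4] 3 3 2 0 2 1
3 3 2 1 1 1
0 0 1 1 2 3
0 3 2 0 3 3
2 0 0 0 2 0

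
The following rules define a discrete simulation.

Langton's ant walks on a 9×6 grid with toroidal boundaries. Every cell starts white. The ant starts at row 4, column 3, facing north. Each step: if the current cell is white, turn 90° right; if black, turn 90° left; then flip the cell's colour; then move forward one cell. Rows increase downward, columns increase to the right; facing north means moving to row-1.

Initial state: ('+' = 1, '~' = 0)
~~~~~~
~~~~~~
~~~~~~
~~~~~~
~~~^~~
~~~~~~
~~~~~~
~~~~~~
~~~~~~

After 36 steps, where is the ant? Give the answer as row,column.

8,3

[0] ~~~~~~
~~~~~~
~~~~~~
~~~~~~
~~~^~~
~~~~~~
~~~~~~
~~~~~~
~~~~~~
[1] ~~~~~~
~~~~~~
~~~~~~
~~~~~~
~~~+>~
~~~~~~
~~~~~~
~~~~~~
~~~~~~
[2] ~~~~~~
~~~~~~
~~~~~~
~~~~~~
~~~++~
~~~~v~
~~~~~~
~~~~~~
~~~~~~
[3] ~~~~~~
~~~~~~
~~~~~~
~~~~~~
~~~++~
~~~<+~
~~~~~~
~~~~~~
~~~~~~
[4] ~~~~~~
~~~~~~
~~~~~~
~~~~~~
~~~^+~
~~~++~
~~~~~~
~~~~~~
~~~~~~
[5] ~~~~~~
~~~~~~
~~~~~~
~~~~~~
~~<~+~
~~~++~
~~~~~~
~~~~~~
~~~~~~
[6] ~~~~~~
~~~~~~
~~~~~~
~~^~~~
~~+~+~
~~~++~
~~~~~~
~~~~~~
~~~~~~
[7] ~~~~~~
~~~~~~
~~~~~~
~~+>~~
~~+~+~
~~~++~
~~~~~~
~~~~~~
~~~~~~
[8] ~~~~~~
~~~~~~
~~~~~~
~~++~~
~~+v+~
~~~++~
~~~~~~
~~~~~~
~~~~~~
[9] ~~~~~~
~~~~~~
~~~~~~
~~++~~
~~<++~
~~~++~
~~~~~~
~~~~~~
~~~~~~
[10] ~~~~~~
~~~~~~
~~~~~~
~~++~~
~~~++~
~~v++~
~~~~~~
~~~~~~
~~~~~~
[11] ~~~~~~
~~~~~~
~~~~~~
~~++~~
~~~++~
~<+++~
~~~~~~
~~~~~~
~~~~~~
[12] ~~~~~~
~~~~~~
~~~~~~
~~++~~
~^~++~
~++++~
~~~~~~
~~~~~~
~~~~~~
[13] ~~~~~~
~~~~~~
~~~~~~
~~++~~
~+>++~
~++++~
~~~~~~
~~~~~~
~~~~~~
[14] ~~~~~~
~~~~~~
~~~~~~
~~++~~
~++++~
~+v++~
~~~~~~
~~~~~~
~~~~~~
[15] ~~~~~~
~~~~~~
~~~~~~
~~++~~
~++++~
~+~>+~
~~~~~~
~~~~~~
~~~~~~
[16] ~~~~~~
~~~~~~
~~~~~~
~~++~~
~++^+~
~+~~+~
~~~~~~
~~~~~~
~~~~~~
[17] ~~~~~~
~~~~~~
~~~~~~
~~++~~
~+<~+~
~+~~+~
~~~~~~
~~~~~~
~~~~~~
[18] ~~~~~~
~~~~~~
~~~~~~
~~++~~
~+~~+~
~+v~+~
~~~~~~
~~~~~~
~~~~~~
[19] ~~~~~~
~~~~~~
~~~~~~
~~++~~
~+~~+~
~<+~+~
~~~~~~
~~~~~~
~~~~~~
[20] ~~~~~~
~~~~~~
~~~~~~
~~++~~
~+~~+~
~~+~+~
~v~~~~
~~~~~~
~~~~~~
[21] ~~~~~~
~~~~~~
~~~~~~
~~++~~
~+~~+~
~~+~+~
<+~~~~
~~~~~~
~~~~~~
[22] ~~~~~~
~~~~~~
~~~~~~
~~++~~
~+~~+~
^~+~+~
++~~~~
~~~~~~
~~~~~~
[23] ~~~~~~
~~~~~~
~~~~~~
~~++~~
~+~~+~
+>+~+~
++~~~~
~~~~~~
~~~~~~
[24] ~~~~~~
~~~~~~
~~~~~~
~~++~~
~+~~+~
+++~+~
+v~~~~
~~~~~~
~~~~~~
[25] ~~~~~~
~~~~~~
~~~~~~
~~++~~
~+~~+~
+++~+~
+~>~~~
~~~~~~
~~~~~~
[26] ~~~~~~
~~~~~~
~~~~~~
~~++~~
~+~~+~
+++~+~
+~+~~~
~~v~~~
~~~~~~
[27] ~~~~~~
~~~~~~
~~~~~~
~~++~~
~+~~+~
+++~+~
+~+~~~
~<+~~~
~~~~~~
[28] ~~~~~~
~~~~~~
~~~~~~
~~++~~
~+~~+~
+++~+~
+^+~~~
~++~~~
~~~~~~
[29] ~~~~~~
~~~~~~
~~~~~~
~~++~~
~+~~+~
+++~+~
++>~~~
~++~~~
~~~~~~
[30] ~~~~~~
~~~~~~
~~~~~~
~~++~~
~+~~+~
++^~+~
++~~~~
~++~~~
~~~~~~
[31] ~~~~~~
~~~~~~
~~~~~~
~~++~~
~+~~+~
+<~~+~
++~~~~
~++~~~
~~~~~~
[32] ~~~~~~
~~~~~~
~~~~~~
~~++~~
~+~~+~
+~~~+~
+v~~~~
~++~~~
~~~~~~
[33] ~~~~~~
~~~~~~
~~~~~~
~~++~~
~+~~+~
+~~~+~
+~>~~~
~++~~~
~~~~~~
[34] ~~~~~~
~~~~~~
~~~~~~
~~++~~
~+~~+~
+~~~+~
+~+~~~
~+v~~~
~~~~~~
[35] ~~~~~~
~~~~~~
~~~~~~
~~++~~
~+~~+~
+~~~+~
+~+~~~
~+~>~~
~~~~~~
[36] ~~~~~~
~~~~~~
~~~~~~
~~++~~
~+~~+~
+~~~+~
+~+~~~
~+~+~~
~~~v~~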